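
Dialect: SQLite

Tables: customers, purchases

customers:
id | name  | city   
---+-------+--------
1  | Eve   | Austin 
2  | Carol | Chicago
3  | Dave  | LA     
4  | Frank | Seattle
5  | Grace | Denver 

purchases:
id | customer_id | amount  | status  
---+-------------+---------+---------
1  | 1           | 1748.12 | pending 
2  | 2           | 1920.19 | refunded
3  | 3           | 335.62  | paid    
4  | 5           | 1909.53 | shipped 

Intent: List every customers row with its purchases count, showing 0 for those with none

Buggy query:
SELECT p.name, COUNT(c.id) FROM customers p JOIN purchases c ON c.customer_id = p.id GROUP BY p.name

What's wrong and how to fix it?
Bug: INNER JOIN drops customers rows that have no matching purchases rows

Fix: Switch to LEFT JOIN to retain unmatched parent rows

Corrected query:
SELECT p.name, COUNT(c.id) FROM customers p LEFT JOIN purchases c ON c.customer_id = p.id GROUP BY p.name

Result:
name  | COUNT(c.id)
------+------------
Carol | 1          
Dave  | 1          
Eve   | 1          
Frank | 0          
Grace | 1          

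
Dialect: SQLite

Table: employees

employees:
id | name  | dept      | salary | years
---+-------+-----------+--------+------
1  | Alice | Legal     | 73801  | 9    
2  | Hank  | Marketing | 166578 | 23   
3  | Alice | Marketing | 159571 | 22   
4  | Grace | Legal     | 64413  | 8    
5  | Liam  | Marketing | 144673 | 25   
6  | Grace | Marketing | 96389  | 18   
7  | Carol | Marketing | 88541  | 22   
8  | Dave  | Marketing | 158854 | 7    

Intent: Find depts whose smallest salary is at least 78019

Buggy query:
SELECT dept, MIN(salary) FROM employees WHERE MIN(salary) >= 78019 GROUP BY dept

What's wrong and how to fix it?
Bug: Aggregates like MIN are computed per group after WHERE runs

Fix: Use HAVING for the per-group MIN condition

Corrected query:
SELECT dept, MIN(salary) FROM employees GROUP BY dept HAVING MIN(salary) >= 78019

Result:
dept      | MIN(salary)
----------+------------
Marketing | 88541      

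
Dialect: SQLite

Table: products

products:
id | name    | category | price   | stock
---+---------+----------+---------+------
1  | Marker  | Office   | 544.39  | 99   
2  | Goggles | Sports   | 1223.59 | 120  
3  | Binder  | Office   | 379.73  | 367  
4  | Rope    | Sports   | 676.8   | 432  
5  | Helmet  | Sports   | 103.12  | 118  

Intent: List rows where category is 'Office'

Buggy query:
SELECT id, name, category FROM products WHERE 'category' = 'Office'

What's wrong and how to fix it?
Bug: Single quotes denote string literals in SQL; the column name is being compared as a constant string

Fix: Remove the quotes around the column name (or use double quotes for an identifier)

Corrected query:
SELECT id, name, category FROM products WHERE category = 'Office'

Result:
id | name   | category
---+--------+---------
1  | Marker | Office  
3  | Binder | Office  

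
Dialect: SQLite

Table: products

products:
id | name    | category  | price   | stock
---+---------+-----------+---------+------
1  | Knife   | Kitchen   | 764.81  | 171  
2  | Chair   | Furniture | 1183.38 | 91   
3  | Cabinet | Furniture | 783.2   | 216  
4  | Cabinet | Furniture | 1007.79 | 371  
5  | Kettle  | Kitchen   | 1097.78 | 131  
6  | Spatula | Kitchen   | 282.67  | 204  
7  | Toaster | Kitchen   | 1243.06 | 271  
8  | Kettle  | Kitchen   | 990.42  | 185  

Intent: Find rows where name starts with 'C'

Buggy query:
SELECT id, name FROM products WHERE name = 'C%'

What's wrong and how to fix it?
Bug: Wildcards only work with LIKE; '=' treats '%' as a literal character

Fix: Replace '=' with LIKE so 'C%' is treated as a pattern

Corrected query:
SELECT id, name FROM products WHERE name LIKE 'C%'

Result:
id | name   
---+--------
2  | Chair  
3  | Cabinet
4  | Cabinet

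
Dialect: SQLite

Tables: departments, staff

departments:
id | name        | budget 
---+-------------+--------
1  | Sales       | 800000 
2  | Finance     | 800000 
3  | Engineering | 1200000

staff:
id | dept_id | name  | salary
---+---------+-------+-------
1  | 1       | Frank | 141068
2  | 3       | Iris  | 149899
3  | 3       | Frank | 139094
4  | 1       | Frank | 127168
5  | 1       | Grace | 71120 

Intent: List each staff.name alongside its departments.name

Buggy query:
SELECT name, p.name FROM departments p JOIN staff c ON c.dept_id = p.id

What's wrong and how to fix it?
Bug: 'name' exists in both joined tables, so the database can't tell which one is meant

Fix: Prefix ambiguous columns with the table alias

Corrected query:
SELECT c.name, p.name FROM departments p JOIN staff c ON c.dept_id = p.id

Result:
name  | name       
------+------------
Frank | Sales      
Iris  | Engineering
Frank | Engineering
Frank | Sales      
Grace | Sales      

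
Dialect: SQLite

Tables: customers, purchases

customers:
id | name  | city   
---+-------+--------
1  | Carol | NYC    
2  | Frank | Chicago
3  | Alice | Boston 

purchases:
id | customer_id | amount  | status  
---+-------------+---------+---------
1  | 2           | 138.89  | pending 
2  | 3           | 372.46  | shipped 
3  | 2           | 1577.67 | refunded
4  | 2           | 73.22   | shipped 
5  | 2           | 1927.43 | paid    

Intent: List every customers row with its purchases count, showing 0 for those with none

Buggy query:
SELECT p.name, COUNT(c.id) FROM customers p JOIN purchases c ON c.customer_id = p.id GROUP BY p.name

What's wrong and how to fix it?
Bug: INNER JOIN drops customers rows that have no matching purchases rows

Fix: Switch to LEFT JOIN to retain unmatched parent rows

Corrected query:
SELECT p.name, COUNT(c.id) FROM customers p LEFT JOIN purchases c ON c.customer_id = p.id GROUP BY p.name

Result:
name  | COUNT(c.id)
------+------------
Alice | 1          
Carol | 0          
Frank | 4          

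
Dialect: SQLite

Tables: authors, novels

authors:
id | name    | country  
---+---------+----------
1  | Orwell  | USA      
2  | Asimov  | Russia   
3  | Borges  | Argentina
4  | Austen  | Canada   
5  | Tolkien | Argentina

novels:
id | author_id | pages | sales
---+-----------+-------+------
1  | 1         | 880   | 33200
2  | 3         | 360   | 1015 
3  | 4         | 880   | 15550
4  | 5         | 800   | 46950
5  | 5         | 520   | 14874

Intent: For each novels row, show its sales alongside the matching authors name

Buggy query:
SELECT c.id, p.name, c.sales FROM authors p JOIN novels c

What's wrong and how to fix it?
Bug: Missing join condition: each novels row is matched to all authors rows instead of just its own

Fix: Add ON c.author_id = p.id to the JOIN

Corrected query:
SELECT c.id, p.name, c.sales FROM authors p JOIN novels c ON c.author_id = p.id

Result:
id | name    | sales
---+---------+------
1  | Orwell  | 33200
2  | Borges  | 1015 
3  | Austen  | 15550
4  | Tolkien | 46950
5  | Tolkien | 14874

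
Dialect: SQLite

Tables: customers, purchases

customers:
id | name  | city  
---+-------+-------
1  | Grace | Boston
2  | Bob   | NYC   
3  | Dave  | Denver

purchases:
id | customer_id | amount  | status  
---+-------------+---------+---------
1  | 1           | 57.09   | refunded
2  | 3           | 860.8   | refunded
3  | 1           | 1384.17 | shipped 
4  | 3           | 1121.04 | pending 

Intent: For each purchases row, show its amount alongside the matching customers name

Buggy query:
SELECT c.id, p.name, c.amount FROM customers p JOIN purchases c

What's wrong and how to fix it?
Bug: Missing join condition: each purchases row is matched to all customers rows instead of just its own

Fix: Add ON c.customer_id = p.id to the JOIN

Corrected query:
SELECT c.id, p.name, c.amount FROM customers p JOIN purchases c ON c.customer_id = p.id

Result:
id | name  | amount 
---+-------+--------
1  | Grace | 57.09  
2  | Dave  | 860.8  
3  | Grace | 1384.17
4  | Dave  | 1121.04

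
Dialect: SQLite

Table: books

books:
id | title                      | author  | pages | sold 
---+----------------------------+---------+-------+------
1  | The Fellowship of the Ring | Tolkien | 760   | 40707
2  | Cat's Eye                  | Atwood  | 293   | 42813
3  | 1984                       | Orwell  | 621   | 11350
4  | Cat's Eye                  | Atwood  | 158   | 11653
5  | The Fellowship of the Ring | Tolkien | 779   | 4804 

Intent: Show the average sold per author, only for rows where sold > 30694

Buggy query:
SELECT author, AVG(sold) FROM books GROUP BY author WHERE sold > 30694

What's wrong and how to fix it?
Bug: WHERE cannot follow GROUP BY

Fix: Place WHERE between FROM and GROUP BY

Corrected query:
SELECT author, AVG(sold) FROM books WHERE sold > 30694 GROUP BY author

Result:
author  | AVG(sold)
--------+----------
Atwood  | 42813    
Tolkien | 40707    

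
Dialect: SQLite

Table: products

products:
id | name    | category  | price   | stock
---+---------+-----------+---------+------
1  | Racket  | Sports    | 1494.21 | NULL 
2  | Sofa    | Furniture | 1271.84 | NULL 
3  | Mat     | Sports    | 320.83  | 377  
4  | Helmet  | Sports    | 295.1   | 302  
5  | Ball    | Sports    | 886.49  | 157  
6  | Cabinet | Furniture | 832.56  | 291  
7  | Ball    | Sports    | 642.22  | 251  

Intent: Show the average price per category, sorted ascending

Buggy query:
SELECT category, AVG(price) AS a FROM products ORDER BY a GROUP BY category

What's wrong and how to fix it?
Bug: GROUP BY must precede ORDER BY

Fix: Move ORDER BY to the end, after GROUP BY

Corrected query:
SELECT category, AVG(price) AS a FROM products GROUP BY category ORDER BY a

Result:
category  | a     
----------+-------
Sports    | 727.77
Furniture | 1052.2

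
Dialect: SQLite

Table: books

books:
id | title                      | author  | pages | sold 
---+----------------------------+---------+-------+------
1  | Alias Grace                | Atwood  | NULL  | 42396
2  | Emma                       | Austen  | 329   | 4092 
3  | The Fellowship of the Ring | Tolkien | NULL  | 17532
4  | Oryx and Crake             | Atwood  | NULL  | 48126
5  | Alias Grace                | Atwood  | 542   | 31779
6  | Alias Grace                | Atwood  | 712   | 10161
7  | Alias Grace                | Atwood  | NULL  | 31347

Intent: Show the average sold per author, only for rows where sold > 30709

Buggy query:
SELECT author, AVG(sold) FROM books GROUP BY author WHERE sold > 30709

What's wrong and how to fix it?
Bug: WHERE cannot follow GROUP BY

Fix: Move the WHERE clause before GROUP BY

Corrected query:
SELECT author, AVG(sold) FROM books WHERE sold > 30709 GROUP BY author

Result:
author | AVG(sold)
-------+----------
Atwood | 38412    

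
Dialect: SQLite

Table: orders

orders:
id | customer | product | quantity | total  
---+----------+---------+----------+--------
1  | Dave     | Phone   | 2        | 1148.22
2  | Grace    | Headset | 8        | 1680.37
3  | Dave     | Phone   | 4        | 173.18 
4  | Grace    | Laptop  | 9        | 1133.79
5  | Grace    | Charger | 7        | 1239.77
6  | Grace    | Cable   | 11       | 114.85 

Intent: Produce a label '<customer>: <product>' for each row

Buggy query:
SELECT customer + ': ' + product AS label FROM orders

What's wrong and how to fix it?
Bug: SQLite uses || for string concatenation; + coerces text to numbers (yielding 0)

Fix: Replace + with || to concatenate text

Corrected query:
SELECT customer || ': ' || product AS label FROM orders

Result:
label         
--------------
Dave: Phone   
Grace: Headset
Dave: Phone   
Grace: Laptop 
Grace: Charger
Grace: Cable  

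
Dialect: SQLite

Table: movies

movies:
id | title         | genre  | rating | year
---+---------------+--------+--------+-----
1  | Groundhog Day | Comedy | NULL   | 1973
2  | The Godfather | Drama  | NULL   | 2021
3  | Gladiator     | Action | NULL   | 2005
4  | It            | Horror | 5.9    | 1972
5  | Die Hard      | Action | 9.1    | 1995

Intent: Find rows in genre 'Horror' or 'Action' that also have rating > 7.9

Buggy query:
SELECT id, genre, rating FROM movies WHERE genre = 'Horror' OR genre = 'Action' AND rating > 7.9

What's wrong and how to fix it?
Bug: Without parentheses, AND is evaluated before OR, so the rating filter only applies to the 'Action' branch

Fix: Group the OR with parentheses (or use IN), then AND the threshold

Corrected query:
SELECT id, genre, rating FROM movies WHERE (genre = 'Horror' OR genre = 'Action') AND rating > 7.9

Result:
id | genre  | rating
---+--------+-------
5  | Action | 9.1   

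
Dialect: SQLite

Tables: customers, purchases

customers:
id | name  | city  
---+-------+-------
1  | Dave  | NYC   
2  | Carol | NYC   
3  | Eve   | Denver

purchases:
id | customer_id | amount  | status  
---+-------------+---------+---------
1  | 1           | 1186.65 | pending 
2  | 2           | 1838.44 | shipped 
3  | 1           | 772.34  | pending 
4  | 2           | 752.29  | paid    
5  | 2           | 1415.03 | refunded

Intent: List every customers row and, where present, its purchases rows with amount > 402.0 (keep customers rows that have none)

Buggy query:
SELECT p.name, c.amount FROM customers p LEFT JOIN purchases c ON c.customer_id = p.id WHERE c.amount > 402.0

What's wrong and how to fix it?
Bug: Filtering c.amount in WHERE discards the NULL rows produced by LEFT JOIN, turning it into an inner join

Fix: Move the right-table condition into the ON clause so unmatched parents are kept

Corrected query:
SELECT p.name, c.amount FROM customers p LEFT JOIN purchases c ON c.customer_id = p.id AND c.amount > 402.0

Result:
name  | amount 
------+--------
Dave  | 772.34 
Dave  | 1186.65
Carol | 752.29 
Carol | 1415.03
Carol | 1838.44
Eve   | NULL   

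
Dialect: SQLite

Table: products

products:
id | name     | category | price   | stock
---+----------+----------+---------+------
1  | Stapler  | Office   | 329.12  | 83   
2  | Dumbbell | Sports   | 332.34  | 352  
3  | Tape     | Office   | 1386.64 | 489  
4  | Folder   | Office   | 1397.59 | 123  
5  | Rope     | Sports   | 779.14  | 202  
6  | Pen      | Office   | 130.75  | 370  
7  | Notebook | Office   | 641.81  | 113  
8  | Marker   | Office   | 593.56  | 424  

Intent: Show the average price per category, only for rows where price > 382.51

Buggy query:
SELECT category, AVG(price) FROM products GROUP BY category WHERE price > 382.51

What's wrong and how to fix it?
Bug: Row-level WHERE must come before GROUP BY in the clause order

Fix: Place WHERE between FROM and GROUP BY

Corrected query:
SELECT category, AVG(price) FROM products WHERE price > 382.51 GROUP BY category

Result:
category | AVG(price)
---------+-----------
Office   | 1004.9    
Sports   | 779.14    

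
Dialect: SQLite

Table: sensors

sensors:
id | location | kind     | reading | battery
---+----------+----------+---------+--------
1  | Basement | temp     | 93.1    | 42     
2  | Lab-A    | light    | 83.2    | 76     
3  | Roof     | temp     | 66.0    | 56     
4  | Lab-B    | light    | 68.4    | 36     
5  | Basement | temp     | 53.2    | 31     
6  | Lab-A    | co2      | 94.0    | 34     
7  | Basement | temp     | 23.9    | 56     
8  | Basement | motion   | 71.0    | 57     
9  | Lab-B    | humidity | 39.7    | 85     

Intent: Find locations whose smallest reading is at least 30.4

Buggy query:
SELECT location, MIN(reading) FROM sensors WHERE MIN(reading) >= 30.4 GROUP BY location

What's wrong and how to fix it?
Bug: Aggregates like MIN are computed per group after WHERE runs

Fix: Use HAVING for the per-group MIN condition

Corrected query:
SELECT location, MIN(reading) FROM sensors GROUP BY location HAVING MIN(reading) >= 30.4

Result:
location | MIN(reading)
---------+-------------
Lab-A    | 83.2        
Lab-B    | 39.7        
Roof     | 66          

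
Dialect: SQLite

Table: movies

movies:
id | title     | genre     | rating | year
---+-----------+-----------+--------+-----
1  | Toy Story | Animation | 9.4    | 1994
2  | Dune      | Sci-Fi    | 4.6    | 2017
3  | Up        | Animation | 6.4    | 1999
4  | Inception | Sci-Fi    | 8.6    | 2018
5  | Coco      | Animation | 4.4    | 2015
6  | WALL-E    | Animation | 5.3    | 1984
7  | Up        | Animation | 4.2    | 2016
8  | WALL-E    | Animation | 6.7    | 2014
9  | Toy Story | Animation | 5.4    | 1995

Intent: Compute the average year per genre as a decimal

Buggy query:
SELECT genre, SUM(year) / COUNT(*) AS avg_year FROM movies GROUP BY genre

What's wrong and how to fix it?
Bug: SUM(year) and COUNT(*) are both integers; the division truncates the fractional part

Fix: Cast one side to REAL so the division keeps the fractional part

Corrected query:
SELECT genre, SUM(year) * 1.0 / COUNT(*) AS avg_year FROM movies GROUP BY genre

Result:
genre     | avg_year   
----------+------------
Animation | 2002.428571
Sci-Fi    | 2017.5     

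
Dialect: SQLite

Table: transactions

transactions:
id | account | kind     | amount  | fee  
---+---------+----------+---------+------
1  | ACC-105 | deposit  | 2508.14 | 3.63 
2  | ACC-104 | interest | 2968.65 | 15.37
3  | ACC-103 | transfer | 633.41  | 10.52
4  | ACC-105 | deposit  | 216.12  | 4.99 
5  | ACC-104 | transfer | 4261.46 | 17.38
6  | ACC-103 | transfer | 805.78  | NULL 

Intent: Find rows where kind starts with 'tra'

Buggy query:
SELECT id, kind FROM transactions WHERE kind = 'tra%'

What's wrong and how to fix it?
Bug: '=' compares the literal string including the % character; pattern matching needs LIKE

Fix: Use LIKE for wildcard pattern matching

Corrected query:
SELECT id, kind FROM transactions WHERE kind LIKE 'tra%'

Result:
id | kind    
---+---------
3  | transfer
5  | transfer
6  | transfer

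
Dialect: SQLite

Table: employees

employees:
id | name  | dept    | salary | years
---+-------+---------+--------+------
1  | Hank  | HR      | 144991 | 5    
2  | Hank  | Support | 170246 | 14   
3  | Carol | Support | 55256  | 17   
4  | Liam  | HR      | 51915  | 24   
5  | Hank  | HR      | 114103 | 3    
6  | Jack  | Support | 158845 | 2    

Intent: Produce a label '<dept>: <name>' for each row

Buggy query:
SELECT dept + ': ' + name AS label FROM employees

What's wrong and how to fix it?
Bug: SQLite uses || for string concatenation; + coerces text to numbers (yielding 0)

Fix: Replace + with || to concatenate text

Corrected query:
SELECT dept || ': ' || name AS label FROM employees

Result:
label         
--------------
HR: Hank      
Support: Hank 
Support: Carol
HR: Liam      
HR: Hank      
Support: Jack 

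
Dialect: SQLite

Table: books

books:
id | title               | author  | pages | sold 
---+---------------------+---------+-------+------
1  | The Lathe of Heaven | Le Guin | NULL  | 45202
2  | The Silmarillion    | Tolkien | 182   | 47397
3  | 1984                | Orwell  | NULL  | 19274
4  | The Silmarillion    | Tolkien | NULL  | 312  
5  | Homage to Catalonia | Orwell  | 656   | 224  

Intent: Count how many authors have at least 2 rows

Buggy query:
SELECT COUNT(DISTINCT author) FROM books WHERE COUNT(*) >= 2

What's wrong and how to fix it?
Bug: WHERE filters individual rows, not groups, so a group-level COUNT is invalid there

Fix: Use a subquery that GROUPs and filters with HAVING, then count its rows

Corrected query:
SELECT COUNT(*) FROM (SELECT author FROM books GROUP BY author HAVING COUNT(*) >= 2)

Result:
COUNT(*)
--------
2       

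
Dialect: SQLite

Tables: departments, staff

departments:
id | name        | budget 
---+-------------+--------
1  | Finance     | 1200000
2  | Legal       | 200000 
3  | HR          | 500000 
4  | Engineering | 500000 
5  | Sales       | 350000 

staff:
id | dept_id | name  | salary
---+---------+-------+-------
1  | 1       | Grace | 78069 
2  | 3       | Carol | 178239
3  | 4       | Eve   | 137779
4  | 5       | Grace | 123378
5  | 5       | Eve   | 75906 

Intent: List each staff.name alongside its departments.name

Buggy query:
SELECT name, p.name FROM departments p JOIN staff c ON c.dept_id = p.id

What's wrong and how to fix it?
Bug: Both tables have a 'name' column; the unqualified reference is ambiguous

Fix: Qualify the column with its table alias (c.name)

Corrected query:
SELECT c.name, p.name FROM departments p JOIN staff c ON c.dept_id = p.id

Result:
name  | name       
------+------------
Grace | Finance    
Carol | HR         
Eve   | Engineering
Grace | Sales      
Eve   | Sales      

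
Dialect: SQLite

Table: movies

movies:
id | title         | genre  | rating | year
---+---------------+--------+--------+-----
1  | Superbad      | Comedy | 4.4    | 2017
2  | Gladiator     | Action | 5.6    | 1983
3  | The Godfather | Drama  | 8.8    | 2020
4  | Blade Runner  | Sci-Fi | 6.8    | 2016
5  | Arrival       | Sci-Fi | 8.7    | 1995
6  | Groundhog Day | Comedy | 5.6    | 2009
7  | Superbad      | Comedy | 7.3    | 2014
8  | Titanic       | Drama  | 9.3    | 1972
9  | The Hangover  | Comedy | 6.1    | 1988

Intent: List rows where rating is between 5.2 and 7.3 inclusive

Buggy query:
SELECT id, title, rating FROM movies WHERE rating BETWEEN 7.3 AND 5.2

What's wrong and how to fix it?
Bug: The bounds are reversed; BETWEEN a AND b requires a <= b to match anything

Fix: Write BETWEEN 5.2 AND 7.3

Corrected query:
SELECT id, title, rating FROM movies WHERE rating BETWEEN 5.2 AND 7.3

Result:
id | title         | rating
---+---------------+-------
2  | Gladiator     | 5.6   
4  | Blade Runner  | 6.8   
6  | Groundhog Day | 5.6   
7  | Superbad      | 7.3   
9  | The Hangover  | 6.1   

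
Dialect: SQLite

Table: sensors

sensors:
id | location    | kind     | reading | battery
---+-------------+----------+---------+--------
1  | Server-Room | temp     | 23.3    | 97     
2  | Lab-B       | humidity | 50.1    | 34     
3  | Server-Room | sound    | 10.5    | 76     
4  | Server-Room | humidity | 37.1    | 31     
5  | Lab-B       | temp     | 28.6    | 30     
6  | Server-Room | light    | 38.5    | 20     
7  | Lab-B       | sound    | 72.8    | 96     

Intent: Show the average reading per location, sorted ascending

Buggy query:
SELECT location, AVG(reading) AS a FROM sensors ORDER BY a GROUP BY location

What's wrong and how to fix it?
Bug: GROUP BY must precede ORDER BY

Fix: Move ORDER BY to the end, after GROUP BY

Corrected query:
SELECT location, AVG(reading) AS a FROM sensors GROUP BY location ORDER BY a

Result:
location    | a    
------------+------
Server-Room | 27.35
Lab-B       | 50.5 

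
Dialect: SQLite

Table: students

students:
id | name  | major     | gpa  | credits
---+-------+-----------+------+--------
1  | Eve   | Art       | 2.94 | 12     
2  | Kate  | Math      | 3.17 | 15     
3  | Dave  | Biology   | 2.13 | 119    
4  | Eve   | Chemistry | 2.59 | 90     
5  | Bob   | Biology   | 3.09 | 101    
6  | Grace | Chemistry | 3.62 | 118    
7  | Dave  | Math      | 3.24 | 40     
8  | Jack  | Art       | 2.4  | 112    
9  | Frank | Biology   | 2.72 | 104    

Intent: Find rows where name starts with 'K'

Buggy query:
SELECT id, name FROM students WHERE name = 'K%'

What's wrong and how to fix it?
Bug: Wildcards only work with LIKE; '=' treats '%' as a literal character

Fix: Replace '=' with LIKE so 'K%' is treated as a pattern

Corrected query:
SELECT id, name FROM students WHERE name LIKE 'K%'

Result:
id | name
---+-----
2  | Kate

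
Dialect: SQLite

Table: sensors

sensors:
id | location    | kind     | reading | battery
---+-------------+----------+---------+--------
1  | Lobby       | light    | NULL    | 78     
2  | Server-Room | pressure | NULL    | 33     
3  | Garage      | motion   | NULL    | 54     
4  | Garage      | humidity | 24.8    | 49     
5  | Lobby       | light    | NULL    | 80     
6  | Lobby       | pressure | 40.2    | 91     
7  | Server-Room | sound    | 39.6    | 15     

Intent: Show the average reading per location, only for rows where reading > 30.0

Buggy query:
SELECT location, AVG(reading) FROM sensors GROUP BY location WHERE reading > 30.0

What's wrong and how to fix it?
Bug: WHERE cannot follow GROUP BY

Fix: Place WHERE between FROM and GROUP BY

Corrected query:
SELECT location, AVG(reading) FROM sensors WHERE reading > 30.0 GROUP BY location

Result:
location    | AVG(reading)
------------+-------------
Lobby       | 40.2        
Server-Room | 39.6        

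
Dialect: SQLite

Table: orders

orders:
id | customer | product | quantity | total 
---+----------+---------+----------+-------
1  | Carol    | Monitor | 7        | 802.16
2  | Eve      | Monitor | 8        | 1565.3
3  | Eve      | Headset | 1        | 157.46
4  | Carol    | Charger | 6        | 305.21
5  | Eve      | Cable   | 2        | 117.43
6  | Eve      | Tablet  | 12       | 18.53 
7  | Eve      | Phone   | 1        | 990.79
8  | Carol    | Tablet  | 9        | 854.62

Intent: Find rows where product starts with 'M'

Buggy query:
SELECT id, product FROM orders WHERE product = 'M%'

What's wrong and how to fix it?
Bug: '=' compares the literal string including the % character; pattern matching needs LIKE

Fix: Use LIKE for wildcard pattern matching

Corrected query:
SELECT id, product FROM orders WHERE product LIKE 'M%'

Result:
id | product
---+--------
1  | Monitor
2  | Monitor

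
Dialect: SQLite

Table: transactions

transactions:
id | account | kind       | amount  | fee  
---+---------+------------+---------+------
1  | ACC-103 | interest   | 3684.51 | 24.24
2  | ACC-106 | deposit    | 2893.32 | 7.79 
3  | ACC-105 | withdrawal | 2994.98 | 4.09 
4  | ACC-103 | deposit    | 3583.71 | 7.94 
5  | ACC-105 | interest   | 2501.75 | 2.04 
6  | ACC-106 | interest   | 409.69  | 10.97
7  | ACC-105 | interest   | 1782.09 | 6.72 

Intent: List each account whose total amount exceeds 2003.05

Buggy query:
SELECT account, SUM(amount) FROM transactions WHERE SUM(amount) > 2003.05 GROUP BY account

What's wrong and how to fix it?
Bug: Aggregate functions cannot appear in a WHERE clause

Fix: Move the aggregate condition to a HAVING clause

Corrected query:
SELECT account, SUM(amount) FROM transactions GROUP BY account HAVING SUM(amount) > 2003.05

Result:
account | SUM(amount)
--------+------------
ACC-103 | 7268.22    
ACC-105 | 7278.82    
ACC-106 | 3303.01    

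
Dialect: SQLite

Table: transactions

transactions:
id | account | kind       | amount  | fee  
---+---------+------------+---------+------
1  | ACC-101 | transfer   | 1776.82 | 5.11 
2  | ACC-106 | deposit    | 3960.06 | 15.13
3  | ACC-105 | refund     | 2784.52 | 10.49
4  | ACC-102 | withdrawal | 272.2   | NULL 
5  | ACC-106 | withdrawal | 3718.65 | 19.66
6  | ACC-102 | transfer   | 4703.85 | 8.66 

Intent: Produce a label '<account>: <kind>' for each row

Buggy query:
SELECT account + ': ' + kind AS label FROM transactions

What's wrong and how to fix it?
Bug: SQLite uses || for string concatenation; + coerces text to numbers (yielding 0)

Fix: Replace + with || to concatenate text

Corrected query:
SELECT account || ': ' || kind AS label FROM transactions

Result:
label              
-------------------
ACC-101: transfer  
ACC-106: deposit   
ACC-105: refund    
ACC-102: withdrawal
ACC-106: withdrawal
ACC-102: transfer  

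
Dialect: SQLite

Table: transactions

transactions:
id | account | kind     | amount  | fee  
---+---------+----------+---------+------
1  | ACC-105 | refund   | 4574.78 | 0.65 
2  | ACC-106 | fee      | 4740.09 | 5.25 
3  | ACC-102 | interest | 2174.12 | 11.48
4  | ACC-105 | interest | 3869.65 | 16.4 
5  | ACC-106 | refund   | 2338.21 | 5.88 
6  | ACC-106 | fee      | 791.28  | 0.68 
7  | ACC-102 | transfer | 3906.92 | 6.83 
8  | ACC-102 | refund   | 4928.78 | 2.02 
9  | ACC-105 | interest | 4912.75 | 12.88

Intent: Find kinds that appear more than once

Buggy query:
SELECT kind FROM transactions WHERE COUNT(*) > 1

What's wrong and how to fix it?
Bug: COUNT(*) is an aggregate and cannot be used in WHERE

Fix: GROUP BY kind, then filter groups with HAVING COUNT(*) > 1

Corrected query:
SELECT kind FROM transactions GROUP BY kind HAVING COUNT(*) > 1

Result:
kind    
--------
fee     
interest
refund  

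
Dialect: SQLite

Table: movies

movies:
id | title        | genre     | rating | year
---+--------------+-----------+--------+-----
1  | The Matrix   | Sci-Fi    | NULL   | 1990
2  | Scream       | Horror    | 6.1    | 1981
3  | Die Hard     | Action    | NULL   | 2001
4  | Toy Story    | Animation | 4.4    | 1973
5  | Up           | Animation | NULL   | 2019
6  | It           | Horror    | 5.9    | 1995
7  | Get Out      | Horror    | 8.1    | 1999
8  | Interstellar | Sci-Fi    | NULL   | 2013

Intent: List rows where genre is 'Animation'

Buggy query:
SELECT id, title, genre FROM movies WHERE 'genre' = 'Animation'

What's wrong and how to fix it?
Bug: 'genre' in single quotes is a string literal, not the column; the comparison is literal-vs-literal and never true

Fix: Reference the column as genre without single quotes

Corrected query:
SELECT id, title, genre FROM movies WHERE genre = 'Animation'

Result:
id | title     | genre    
---+-----------+----------
4  | Toy Story | Animation
5  | Up        | Animation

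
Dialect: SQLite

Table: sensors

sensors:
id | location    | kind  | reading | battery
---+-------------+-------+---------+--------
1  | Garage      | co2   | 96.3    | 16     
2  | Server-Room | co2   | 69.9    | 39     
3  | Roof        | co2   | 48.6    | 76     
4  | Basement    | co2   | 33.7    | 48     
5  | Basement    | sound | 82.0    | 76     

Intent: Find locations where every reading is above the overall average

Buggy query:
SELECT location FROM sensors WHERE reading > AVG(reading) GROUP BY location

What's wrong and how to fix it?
Bug: AVG() is an aggregate; it can't sit directly in WHERE

Fix: Use a subquery for AVG and a HAVING MIN(...) filter so the condition holds for every row in the group

Corrected query:
SELECT location FROM sensors GROUP BY location HAVING MIN(reading) > (SELECT AVG(reading) FROM sensors)

Result:
location   
-----------
Garage     
Server-Room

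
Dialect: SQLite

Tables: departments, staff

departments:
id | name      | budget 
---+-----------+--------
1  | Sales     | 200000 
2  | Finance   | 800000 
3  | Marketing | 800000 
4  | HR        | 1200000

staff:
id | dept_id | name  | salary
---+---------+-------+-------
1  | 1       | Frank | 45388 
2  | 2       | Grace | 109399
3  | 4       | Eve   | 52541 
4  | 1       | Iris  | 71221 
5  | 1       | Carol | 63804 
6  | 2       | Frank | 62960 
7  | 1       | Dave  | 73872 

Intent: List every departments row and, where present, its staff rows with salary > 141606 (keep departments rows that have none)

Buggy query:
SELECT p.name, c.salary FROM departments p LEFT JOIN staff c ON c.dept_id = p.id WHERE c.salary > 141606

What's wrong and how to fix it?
Bug: A WHERE condition on the right-hand table after LEFT JOIN drops unmatched parents

Fix: Put 'c.salary > 141606' in the JOIN's ON clause instead of WHERE

Corrected query:
SELECT p.name, c.salary FROM departments p LEFT JOIN staff c ON c.dept_id = p.id AND c.salary > 141606

Result:
name      | salary
----------+-------
Sales     | NULL  
Finance   | NULL  
Marketing | NULL  
HR        | NULL  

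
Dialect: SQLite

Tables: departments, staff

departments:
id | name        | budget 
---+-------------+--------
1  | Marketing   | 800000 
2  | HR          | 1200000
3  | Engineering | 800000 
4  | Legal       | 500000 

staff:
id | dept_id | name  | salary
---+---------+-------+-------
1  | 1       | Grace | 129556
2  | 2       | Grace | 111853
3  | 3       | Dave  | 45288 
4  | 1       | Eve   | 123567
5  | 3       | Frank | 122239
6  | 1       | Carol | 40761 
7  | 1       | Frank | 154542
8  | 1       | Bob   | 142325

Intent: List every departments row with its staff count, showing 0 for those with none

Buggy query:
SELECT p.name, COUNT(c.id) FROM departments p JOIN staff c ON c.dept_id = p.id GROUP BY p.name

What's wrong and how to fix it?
Bug: INNER JOIN drops departments rows that have no matching staff rows

Fix: Switch to LEFT JOIN to retain unmatched parent rows

Corrected query:
SELECT p.name, COUNT(c.id) FROM departments p LEFT JOIN staff c ON c.dept_id = p.id GROUP BY p.name

Result:
name        | COUNT(c.id)
------------+------------
Engineering | 2          
HR          | 1          
Legal       | 0          
Marketing   | 5          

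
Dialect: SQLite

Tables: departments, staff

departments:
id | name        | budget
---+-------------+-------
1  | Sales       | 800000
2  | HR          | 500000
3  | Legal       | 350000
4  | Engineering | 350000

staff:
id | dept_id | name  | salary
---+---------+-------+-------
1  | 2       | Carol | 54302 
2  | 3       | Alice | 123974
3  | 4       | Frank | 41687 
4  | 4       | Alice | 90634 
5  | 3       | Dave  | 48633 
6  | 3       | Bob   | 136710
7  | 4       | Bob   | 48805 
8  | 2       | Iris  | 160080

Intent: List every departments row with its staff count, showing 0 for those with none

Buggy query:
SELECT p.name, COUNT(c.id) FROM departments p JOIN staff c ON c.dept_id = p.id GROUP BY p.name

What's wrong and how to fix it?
Bug: An inner join excludes parents with zero children

Fix: Switch to LEFT JOIN to retain unmatched parent rows

Corrected query:
SELECT p.name, COUNT(c.id) FROM departments p LEFT JOIN staff c ON c.dept_id = p.id GROUP BY p.name

Result:
name        | COUNT(c.id)
------------+------------
Engineering | 3          
HR          | 2          
Legal       | 3          
Sales       | 0          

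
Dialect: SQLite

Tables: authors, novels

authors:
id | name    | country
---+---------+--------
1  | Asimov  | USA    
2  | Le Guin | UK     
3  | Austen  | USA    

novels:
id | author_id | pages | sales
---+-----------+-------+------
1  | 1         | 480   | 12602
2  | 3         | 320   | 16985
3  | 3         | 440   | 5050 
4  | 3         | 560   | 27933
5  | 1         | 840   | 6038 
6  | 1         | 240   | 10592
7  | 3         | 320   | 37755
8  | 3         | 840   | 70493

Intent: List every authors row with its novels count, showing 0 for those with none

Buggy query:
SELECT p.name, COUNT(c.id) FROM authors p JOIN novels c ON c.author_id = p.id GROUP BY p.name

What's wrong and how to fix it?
Bug: An inner join excludes parents with zero children

Fix: Use LEFT JOIN so parents without children still appear (COUNT(c.id) gives 0)

Corrected query:
SELECT p.name, COUNT(c.id) FROM authors p LEFT JOIN novels c ON c.author_id = p.id GROUP BY p.name

Result:
name    | COUNT(c.id)
--------+------------
Asimov  | 3          
Austen  | 5          
Le Guin | 0          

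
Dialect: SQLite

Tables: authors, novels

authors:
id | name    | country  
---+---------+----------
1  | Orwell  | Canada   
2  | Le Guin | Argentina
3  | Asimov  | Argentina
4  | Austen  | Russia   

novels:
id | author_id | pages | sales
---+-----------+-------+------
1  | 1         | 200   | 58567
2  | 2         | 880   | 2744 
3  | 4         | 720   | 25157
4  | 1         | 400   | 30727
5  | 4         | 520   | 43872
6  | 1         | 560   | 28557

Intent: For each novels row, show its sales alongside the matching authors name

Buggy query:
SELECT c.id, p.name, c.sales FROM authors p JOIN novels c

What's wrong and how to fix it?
Bug: Missing join condition: each novels row is matched to all authors rows instead of just its own

Fix: Add ON c.author_id = p.id to the JOIN

Corrected query:
SELECT c.id, p.name, c.sales FROM authors p JOIN novels c ON c.author_id = p.id

Result:
id | name    | sales
---+---------+------
1  | Orwell  | 58567
2  | Le Guin | 2744 
3  | Austen  | 25157
4  | Orwell  | 30727
5  | Austen  | 43872
6  | Orwell  | 28557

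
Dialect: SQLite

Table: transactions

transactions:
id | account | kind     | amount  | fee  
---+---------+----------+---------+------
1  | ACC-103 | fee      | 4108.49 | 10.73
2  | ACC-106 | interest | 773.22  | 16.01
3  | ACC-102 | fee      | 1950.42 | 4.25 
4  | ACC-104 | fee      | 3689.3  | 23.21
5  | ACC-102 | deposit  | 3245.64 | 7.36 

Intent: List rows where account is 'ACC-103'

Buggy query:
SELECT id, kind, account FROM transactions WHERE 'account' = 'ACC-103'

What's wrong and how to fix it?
Bug: 'account' in single quotes is a string literal, not the column; the comparison is literal-vs-literal and never true

Fix: Remove the quotes around the column name (or use double quotes for an identifier)

Corrected query:
SELECT id, kind, account FROM transactions WHERE account = 'ACC-103'

Result:
id | kind | account
---+------+--------
1  | fee  | ACC-103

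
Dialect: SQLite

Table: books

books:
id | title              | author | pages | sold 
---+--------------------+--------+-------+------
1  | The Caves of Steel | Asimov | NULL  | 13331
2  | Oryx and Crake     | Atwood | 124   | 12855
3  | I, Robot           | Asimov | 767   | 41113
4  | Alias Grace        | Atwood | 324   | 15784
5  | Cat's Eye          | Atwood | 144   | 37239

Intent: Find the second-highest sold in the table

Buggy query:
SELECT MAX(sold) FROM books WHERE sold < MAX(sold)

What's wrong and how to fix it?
Bug: MAX(sold) on the right of the comparison is an aggregate-in-WHERE error

Fix: Put the inner MAX in a scalar subquery

Corrected query:
SELECT MAX(sold) FROM books WHERE sold < (SELECT MAX(sold) FROM books)

Result:
MAX(sold)
---------
37239    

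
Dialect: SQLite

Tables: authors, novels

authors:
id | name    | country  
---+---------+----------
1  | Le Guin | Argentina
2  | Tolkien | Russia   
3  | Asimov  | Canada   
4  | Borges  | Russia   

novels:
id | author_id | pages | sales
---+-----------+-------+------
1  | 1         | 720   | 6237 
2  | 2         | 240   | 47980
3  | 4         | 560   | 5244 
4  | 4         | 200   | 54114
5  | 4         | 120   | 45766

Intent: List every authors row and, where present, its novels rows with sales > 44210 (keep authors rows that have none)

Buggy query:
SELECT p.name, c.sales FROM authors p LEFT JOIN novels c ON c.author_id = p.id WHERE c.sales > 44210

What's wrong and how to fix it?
Bug: A WHERE condition on the right-hand table after LEFT JOIN drops unmatched parents

Fix: Put 'c.sales > 44210' in the JOIN's ON clause instead of WHERE

Corrected query:
SELECT p.name, c.sales FROM authors p LEFT JOIN novels c ON c.author_id = p.id AND c.sales > 44210

Result:
name    | sales
--------+------
Le Guin | NULL 
Tolkien | 47980
Asimov  | NULL 
Borges  | 45766
Borges  | 54114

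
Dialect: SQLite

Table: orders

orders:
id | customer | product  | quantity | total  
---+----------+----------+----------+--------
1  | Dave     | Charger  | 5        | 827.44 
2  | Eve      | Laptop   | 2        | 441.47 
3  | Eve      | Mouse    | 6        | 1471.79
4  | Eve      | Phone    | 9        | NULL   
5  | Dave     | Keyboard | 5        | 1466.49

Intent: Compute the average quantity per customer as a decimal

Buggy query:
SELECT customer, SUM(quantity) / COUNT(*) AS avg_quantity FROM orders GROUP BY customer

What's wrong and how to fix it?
Bug: Both operands are integers, so '/' performs integer division and truncates

Fix: Cast one side to REAL so the division keeps the fractional part

Corrected query:
SELECT customer, SUM(quantity) * 1.0 / COUNT(*) AS avg_quantity FROM orders GROUP BY customer

Result:
customer | avg_quantity
---------+-------------
Dave     | 5           
Eve      | 5.666667    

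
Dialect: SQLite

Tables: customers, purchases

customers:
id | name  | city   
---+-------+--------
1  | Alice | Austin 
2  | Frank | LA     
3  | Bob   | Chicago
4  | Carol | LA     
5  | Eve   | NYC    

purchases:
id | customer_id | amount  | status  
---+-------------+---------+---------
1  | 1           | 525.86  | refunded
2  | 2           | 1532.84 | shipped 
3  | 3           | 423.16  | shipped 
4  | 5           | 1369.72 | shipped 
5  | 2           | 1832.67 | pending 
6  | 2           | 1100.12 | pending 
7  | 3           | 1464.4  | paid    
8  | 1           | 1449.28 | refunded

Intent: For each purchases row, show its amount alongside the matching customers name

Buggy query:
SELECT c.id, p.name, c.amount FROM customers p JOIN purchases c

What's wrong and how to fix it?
Bug: Missing join condition: each purchases row is matched to all customers rows instead of just its own

Fix: Specify the join condition linking the foreign key to the parent id

Corrected query:
SELECT c.id, p.name, c.amount FROM customers p JOIN purchases c ON c.customer_id = p.id

Result:
id | name  | amount 
---+-------+--------
1  | Alice | 525.86 
2  | Frank | 1532.84
3  | Bob   | 423.16 
4  | Eve   | 1369.72
5  | Frank | 1832.67
6  | Frank | 1100.12
7  | Bob   | 1464.4 
8  | Alice | 1449.28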